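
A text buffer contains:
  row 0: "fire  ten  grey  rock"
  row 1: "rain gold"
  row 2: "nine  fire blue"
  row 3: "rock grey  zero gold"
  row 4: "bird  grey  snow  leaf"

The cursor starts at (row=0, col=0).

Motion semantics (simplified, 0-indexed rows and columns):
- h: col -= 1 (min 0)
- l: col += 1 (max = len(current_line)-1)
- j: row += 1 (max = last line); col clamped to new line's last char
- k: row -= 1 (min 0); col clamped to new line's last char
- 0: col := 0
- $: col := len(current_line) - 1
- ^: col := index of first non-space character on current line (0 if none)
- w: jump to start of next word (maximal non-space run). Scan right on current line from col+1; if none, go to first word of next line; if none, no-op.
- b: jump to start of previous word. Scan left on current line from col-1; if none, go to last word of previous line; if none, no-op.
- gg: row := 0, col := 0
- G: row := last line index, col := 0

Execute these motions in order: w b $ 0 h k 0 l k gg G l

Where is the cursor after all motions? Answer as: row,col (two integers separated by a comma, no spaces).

Answer: 4,1

Derivation:
After 1 (w): row=0 col=6 char='t'
After 2 (b): row=0 col=0 char='f'
After 3 ($): row=0 col=20 char='k'
After 4 (0): row=0 col=0 char='f'
After 5 (h): row=0 col=0 char='f'
After 6 (k): row=0 col=0 char='f'
After 7 (0): row=0 col=0 char='f'
After 8 (l): row=0 col=1 char='i'
After 9 (k): row=0 col=1 char='i'
After 10 (gg): row=0 col=0 char='f'
After 11 (G): row=4 col=0 char='b'
After 12 (l): row=4 col=1 char='i'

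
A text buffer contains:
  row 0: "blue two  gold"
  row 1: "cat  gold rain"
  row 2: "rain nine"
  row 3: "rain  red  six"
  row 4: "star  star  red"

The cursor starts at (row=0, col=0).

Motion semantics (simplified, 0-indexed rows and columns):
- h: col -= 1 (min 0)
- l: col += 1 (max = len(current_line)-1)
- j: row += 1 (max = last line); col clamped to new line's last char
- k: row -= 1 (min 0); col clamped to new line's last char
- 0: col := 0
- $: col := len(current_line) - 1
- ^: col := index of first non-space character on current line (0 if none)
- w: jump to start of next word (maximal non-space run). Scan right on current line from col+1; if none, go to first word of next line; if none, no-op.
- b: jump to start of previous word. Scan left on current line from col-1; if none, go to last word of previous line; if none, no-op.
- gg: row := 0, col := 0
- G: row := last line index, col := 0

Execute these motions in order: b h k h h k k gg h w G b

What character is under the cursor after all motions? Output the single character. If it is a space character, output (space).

Answer: s

Derivation:
After 1 (b): row=0 col=0 char='b'
After 2 (h): row=0 col=0 char='b'
After 3 (k): row=0 col=0 char='b'
After 4 (h): row=0 col=0 char='b'
After 5 (h): row=0 col=0 char='b'
After 6 (k): row=0 col=0 char='b'
After 7 (k): row=0 col=0 char='b'
After 8 (gg): row=0 col=0 char='b'
After 9 (h): row=0 col=0 char='b'
After 10 (w): row=0 col=5 char='t'
After 11 (G): row=4 col=0 char='s'
After 12 (b): row=3 col=11 char='s'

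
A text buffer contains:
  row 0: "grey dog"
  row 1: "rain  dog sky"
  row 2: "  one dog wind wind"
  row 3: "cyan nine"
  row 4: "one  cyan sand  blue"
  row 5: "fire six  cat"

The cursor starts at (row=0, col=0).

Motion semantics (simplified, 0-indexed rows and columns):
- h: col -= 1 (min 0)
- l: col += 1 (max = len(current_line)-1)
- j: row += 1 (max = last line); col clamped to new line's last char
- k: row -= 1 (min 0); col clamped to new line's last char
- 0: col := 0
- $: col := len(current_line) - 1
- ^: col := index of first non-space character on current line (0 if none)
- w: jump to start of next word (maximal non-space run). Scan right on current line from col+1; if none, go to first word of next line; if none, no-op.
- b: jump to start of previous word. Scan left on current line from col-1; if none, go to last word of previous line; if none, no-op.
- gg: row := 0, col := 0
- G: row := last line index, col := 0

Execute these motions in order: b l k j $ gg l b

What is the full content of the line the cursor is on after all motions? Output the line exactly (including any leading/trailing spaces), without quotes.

Answer: grey dog

Derivation:
After 1 (b): row=0 col=0 char='g'
After 2 (l): row=0 col=1 char='r'
After 3 (k): row=0 col=1 char='r'
After 4 (j): row=1 col=1 char='a'
After 5 ($): row=1 col=12 char='y'
After 6 (gg): row=0 col=0 char='g'
After 7 (l): row=0 col=1 char='r'
After 8 (b): row=0 col=0 char='g'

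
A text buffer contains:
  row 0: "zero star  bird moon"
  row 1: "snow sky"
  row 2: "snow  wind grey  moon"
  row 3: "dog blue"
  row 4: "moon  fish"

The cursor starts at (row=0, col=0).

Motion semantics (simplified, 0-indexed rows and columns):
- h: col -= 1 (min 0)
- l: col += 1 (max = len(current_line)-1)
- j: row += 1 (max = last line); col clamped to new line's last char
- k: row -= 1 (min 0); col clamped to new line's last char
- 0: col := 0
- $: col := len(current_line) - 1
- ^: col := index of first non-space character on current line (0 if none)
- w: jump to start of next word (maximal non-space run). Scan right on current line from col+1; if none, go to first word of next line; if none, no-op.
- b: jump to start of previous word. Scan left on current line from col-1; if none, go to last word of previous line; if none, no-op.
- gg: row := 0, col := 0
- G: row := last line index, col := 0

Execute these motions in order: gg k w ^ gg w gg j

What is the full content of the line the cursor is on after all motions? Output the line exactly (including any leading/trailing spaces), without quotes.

Answer: snow sky

Derivation:
After 1 (gg): row=0 col=0 char='z'
After 2 (k): row=0 col=0 char='z'
After 3 (w): row=0 col=5 char='s'
After 4 (^): row=0 col=0 char='z'
After 5 (gg): row=0 col=0 char='z'
After 6 (w): row=0 col=5 char='s'
After 7 (gg): row=0 col=0 char='z'
After 8 (j): row=1 col=0 char='s'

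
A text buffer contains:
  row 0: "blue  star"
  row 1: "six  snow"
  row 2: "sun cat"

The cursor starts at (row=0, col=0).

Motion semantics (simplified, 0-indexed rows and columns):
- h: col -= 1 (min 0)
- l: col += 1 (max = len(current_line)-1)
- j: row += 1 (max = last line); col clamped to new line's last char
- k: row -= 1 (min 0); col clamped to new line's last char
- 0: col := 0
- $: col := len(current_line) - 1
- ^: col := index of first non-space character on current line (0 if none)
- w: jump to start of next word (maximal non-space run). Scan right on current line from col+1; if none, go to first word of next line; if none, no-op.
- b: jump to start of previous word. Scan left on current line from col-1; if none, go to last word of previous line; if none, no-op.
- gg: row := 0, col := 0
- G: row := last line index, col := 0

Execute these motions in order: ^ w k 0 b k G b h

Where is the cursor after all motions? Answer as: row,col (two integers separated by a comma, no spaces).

Answer: 1,4

Derivation:
After 1 (^): row=0 col=0 char='b'
After 2 (w): row=0 col=6 char='s'
After 3 (k): row=0 col=6 char='s'
After 4 (0): row=0 col=0 char='b'
After 5 (b): row=0 col=0 char='b'
After 6 (k): row=0 col=0 char='b'
After 7 (G): row=2 col=0 char='s'
After 8 (b): row=1 col=5 char='s'
After 9 (h): row=1 col=4 char='_'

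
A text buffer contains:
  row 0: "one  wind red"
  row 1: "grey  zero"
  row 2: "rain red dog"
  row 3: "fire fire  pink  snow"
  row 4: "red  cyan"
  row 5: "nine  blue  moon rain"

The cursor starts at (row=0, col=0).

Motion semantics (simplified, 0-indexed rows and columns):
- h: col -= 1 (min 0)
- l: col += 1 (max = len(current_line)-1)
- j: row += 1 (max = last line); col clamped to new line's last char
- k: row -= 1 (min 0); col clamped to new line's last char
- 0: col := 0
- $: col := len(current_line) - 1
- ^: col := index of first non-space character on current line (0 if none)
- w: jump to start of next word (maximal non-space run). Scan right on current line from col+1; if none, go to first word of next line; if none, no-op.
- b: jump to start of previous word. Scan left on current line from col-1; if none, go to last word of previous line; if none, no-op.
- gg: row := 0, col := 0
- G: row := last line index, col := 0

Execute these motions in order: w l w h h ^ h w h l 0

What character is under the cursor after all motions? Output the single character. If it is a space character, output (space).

After 1 (w): row=0 col=5 char='w'
After 2 (l): row=0 col=6 char='i'
After 3 (w): row=0 col=10 char='r'
After 4 (h): row=0 col=9 char='_'
After 5 (h): row=0 col=8 char='d'
After 6 (^): row=0 col=0 char='o'
After 7 (h): row=0 col=0 char='o'
After 8 (w): row=0 col=5 char='w'
After 9 (h): row=0 col=4 char='_'
After 10 (l): row=0 col=5 char='w'
After 11 (0): row=0 col=0 char='o'

Answer: o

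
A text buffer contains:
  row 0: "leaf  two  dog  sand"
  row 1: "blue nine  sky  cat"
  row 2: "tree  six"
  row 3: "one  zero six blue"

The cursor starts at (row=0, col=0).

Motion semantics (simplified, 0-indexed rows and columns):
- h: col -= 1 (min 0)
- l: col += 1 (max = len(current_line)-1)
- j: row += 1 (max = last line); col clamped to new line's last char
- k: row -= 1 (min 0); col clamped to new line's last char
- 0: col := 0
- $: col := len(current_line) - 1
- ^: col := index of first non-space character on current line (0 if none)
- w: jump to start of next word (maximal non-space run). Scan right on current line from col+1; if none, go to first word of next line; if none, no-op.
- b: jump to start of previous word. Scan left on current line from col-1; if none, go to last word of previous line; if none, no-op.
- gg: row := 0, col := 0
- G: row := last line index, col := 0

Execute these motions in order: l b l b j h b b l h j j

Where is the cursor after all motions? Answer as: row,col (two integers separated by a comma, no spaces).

Answer: 2,8

Derivation:
After 1 (l): row=0 col=1 char='e'
After 2 (b): row=0 col=0 char='l'
After 3 (l): row=0 col=1 char='e'
After 4 (b): row=0 col=0 char='l'
After 5 (j): row=1 col=0 char='b'
After 6 (h): row=1 col=0 char='b'
After 7 (b): row=0 col=16 char='s'
After 8 (b): row=0 col=11 char='d'
After 9 (l): row=0 col=12 char='o'
After 10 (h): row=0 col=11 char='d'
After 11 (j): row=1 col=11 char='s'
After 12 (j): row=2 col=8 char='x'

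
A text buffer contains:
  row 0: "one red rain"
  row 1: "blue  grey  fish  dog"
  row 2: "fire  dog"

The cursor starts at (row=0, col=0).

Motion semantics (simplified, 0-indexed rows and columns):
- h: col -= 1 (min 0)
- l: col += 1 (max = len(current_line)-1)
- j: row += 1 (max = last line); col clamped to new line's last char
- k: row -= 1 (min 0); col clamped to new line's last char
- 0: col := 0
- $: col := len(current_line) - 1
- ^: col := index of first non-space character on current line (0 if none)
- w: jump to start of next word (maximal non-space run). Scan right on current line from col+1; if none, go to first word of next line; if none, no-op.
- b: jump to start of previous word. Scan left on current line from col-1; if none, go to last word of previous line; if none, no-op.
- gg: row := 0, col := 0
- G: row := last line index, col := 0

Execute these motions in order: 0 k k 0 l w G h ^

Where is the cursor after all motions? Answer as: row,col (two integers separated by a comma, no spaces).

After 1 (0): row=0 col=0 char='o'
After 2 (k): row=0 col=0 char='o'
After 3 (k): row=0 col=0 char='o'
After 4 (0): row=0 col=0 char='o'
After 5 (l): row=0 col=1 char='n'
After 6 (w): row=0 col=4 char='r'
After 7 (G): row=2 col=0 char='f'
After 8 (h): row=2 col=0 char='f'
After 9 (^): row=2 col=0 char='f'

Answer: 2,0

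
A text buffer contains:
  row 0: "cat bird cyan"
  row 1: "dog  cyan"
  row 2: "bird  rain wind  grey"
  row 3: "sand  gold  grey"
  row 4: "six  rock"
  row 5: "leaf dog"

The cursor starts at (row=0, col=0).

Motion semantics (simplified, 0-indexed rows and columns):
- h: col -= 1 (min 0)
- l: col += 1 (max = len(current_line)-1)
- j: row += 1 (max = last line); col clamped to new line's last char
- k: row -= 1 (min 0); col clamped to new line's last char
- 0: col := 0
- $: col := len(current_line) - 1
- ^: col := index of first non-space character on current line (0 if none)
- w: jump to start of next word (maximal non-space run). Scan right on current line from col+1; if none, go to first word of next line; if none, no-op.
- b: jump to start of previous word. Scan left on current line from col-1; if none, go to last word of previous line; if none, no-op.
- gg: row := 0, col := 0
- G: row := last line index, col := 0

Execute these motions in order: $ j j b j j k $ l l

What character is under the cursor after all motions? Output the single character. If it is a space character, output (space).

Answer: y

Derivation:
After 1 ($): row=0 col=12 char='n'
After 2 (j): row=1 col=8 char='n'
After 3 (j): row=2 col=8 char='i'
After 4 (b): row=2 col=6 char='r'
After 5 (j): row=3 col=6 char='g'
After 6 (j): row=4 col=6 char='o'
After 7 (k): row=3 col=6 char='g'
After 8 ($): row=3 col=15 char='y'
After 9 (l): row=3 col=15 char='y'
After 10 (l): row=3 col=15 char='y'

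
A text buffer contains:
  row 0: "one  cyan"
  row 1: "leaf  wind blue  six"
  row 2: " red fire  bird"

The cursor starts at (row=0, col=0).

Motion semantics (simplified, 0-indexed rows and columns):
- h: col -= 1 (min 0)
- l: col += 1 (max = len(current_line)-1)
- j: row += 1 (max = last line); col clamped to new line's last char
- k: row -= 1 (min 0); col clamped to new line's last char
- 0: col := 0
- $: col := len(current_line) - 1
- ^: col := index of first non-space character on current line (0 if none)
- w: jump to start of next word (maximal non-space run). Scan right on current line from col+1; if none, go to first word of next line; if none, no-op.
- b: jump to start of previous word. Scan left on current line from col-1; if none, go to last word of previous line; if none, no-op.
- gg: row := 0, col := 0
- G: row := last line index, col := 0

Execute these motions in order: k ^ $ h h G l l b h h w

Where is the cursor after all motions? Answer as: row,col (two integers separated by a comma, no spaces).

Answer: 2,1

Derivation:
After 1 (k): row=0 col=0 char='o'
After 2 (^): row=0 col=0 char='o'
After 3 ($): row=0 col=8 char='n'
After 4 (h): row=0 col=7 char='a'
After 5 (h): row=0 col=6 char='y'
After 6 (G): row=2 col=0 char='_'
After 7 (l): row=2 col=1 char='r'
After 8 (l): row=2 col=2 char='e'
After 9 (b): row=2 col=1 char='r'
After 10 (h): row=2 col=0 char='_'
After 11 (h): row=2 col=0 char='_'
After 12 (w): row=2 col=1 char='r'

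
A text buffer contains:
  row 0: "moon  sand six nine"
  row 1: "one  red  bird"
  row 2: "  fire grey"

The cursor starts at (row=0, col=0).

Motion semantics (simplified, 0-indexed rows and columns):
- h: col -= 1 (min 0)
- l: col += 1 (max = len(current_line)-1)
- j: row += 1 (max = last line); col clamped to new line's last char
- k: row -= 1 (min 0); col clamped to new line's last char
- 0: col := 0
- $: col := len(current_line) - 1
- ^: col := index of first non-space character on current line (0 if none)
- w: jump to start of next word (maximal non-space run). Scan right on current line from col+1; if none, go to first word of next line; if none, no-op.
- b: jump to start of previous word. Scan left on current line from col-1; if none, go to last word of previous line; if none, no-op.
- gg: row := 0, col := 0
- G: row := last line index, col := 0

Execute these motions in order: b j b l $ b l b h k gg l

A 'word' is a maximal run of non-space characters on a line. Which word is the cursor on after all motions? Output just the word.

Answer: moon

Derivation:
After 1 (b): row=0 col=0 char='m'
After 2 (j): row=1 col=0 char='o'
After 3 (b): row=0 col=15 char='n'
After 4 (l): row=0 col=16 char='i'
After 5 ($): row=0 col=18 char='e'
After 6 (b): row=0 col=15 char='n'
After 7 (l): row=0 col=16 char='i'
After 8 (b): row=0 col=15 char='n'
After 9 (h): row=0 col=14 char='_'
After 10 (k): row=0 col=14 char='_'
After 11 (gg): row=0 col=0 char='m'
After 12 (l): row=0 col=1 char='o'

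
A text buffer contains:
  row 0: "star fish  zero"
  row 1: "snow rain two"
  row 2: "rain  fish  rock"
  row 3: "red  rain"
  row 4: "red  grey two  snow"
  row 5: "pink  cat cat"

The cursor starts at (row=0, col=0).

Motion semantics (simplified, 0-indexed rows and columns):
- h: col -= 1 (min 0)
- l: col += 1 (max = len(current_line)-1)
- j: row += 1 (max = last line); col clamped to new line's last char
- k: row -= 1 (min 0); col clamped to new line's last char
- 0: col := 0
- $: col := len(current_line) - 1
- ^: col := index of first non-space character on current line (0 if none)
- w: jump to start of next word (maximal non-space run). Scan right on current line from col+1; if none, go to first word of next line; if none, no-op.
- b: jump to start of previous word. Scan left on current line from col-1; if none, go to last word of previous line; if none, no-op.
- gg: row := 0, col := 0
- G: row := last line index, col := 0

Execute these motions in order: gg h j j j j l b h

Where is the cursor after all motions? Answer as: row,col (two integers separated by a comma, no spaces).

Answer: 4,0

Derivation:
After 1 (gg): row=0 col=0 char='s'
After 2 (h): row=0 col=0 char='s'
After 3 (j): row=1 col=0 char='s'
After 4 (j): row=2 col=0 char='r'
After 5 (j): row=3 col=0 char='r'
After 6 (j): row=4 col=0 char='r'
After 7 (l): row=4 col=1 char='e'
After 8 (b): row=4 col=0 char='r'
After 9 (h): row=4 col=0 char='r'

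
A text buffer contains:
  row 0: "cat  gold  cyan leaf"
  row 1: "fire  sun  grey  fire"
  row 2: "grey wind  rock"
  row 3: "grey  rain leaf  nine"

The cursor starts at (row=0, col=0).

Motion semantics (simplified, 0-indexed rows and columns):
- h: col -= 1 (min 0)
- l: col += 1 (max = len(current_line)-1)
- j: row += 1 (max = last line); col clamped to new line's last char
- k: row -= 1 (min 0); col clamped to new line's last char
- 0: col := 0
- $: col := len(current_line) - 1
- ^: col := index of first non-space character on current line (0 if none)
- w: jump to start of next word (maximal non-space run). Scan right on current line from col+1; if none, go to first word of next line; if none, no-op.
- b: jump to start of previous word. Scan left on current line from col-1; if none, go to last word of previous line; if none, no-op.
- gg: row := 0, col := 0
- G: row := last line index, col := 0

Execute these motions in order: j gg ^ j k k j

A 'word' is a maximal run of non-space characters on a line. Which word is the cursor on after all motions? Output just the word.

Answer: fire

Derivation:
After 1 (j): row=1 col=0 char='f'
After 2 (gg): row=0 col=0 char='c'
After 3 (^): row=0 col=0 char='c'
After 4 (j): row=1 col=0 char='f'
After 5 (k): row=0 col=0 char='c'
After 6 (k): row=0 col=0 char='c'
After 7 (j): row=1 col=0 char='f'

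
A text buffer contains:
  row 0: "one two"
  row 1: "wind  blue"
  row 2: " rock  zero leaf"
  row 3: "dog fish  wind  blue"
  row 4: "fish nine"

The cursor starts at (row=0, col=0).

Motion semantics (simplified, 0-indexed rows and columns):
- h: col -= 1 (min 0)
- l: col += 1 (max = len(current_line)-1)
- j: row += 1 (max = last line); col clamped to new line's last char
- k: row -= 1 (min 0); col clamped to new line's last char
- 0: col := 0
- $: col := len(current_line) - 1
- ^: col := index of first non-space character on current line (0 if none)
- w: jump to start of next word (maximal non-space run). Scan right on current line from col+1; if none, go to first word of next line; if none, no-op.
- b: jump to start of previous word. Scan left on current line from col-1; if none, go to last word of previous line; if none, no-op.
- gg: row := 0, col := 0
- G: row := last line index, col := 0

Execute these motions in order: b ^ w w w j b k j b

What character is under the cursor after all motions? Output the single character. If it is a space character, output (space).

Answer: b

Derivation:
After 1 (b): row=0 col=0 char='o'
After 2 (^): row=0 col=0 char='o'
After 3 (w): row=0 col=4 char='t'
After 4 (w): row=1 col=0 char='w'
After 5 (w): row=1 col=6 char='b'
After 6 (j): row=2 col=6 char='_'
After 7 (b): row=2 col=1 char='r'
After 8 (k): row=1 col=1 char='i'
After 9 (j): row=2 col=1 char='r'
After 10 (b): row=1 col=6 char='b'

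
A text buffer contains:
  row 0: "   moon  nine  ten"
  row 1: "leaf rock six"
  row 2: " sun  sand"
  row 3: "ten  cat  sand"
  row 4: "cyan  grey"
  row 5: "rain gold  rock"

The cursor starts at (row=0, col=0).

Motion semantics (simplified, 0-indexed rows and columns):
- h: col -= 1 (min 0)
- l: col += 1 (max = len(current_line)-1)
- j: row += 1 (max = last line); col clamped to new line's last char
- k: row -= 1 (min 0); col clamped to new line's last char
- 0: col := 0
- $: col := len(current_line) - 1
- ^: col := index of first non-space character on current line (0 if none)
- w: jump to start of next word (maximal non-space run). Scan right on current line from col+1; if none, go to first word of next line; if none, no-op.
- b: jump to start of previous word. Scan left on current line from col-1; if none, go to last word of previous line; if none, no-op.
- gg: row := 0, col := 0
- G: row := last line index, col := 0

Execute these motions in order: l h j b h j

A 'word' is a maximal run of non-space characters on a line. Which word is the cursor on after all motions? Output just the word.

Answer: six

Derivation:
After 1 (l): row=0 col=1 char='_'
After 2 (h): row=0 col=0 char='_'
After 3 (j): row=1 col=0 char='l'
After 4 (b): row=0 col=15 char='t'
After 5 (h): row=0 col=14 char='_'
After 6 (j): row=1 col=12 char='x'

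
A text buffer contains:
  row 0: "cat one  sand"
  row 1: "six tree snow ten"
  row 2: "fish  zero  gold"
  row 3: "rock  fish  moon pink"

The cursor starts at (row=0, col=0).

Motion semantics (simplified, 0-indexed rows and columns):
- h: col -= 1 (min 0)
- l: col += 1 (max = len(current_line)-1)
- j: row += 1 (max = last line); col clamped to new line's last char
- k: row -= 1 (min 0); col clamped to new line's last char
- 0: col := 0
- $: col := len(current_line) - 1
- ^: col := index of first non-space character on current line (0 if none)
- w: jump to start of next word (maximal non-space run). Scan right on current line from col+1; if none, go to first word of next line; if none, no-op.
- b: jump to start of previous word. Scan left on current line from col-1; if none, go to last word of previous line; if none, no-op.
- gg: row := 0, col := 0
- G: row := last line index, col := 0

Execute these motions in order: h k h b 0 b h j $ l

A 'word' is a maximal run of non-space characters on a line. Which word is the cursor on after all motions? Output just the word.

After 1 (h): row=0 col=0 char='c'
After 2 (k): row=0 col=0 char='c'
After 3 (h): row=0 col=0 char='c'
After 4 (b): row=0 col=0 char='c'
After 5 (0): row=0 col=0 char='c'
After 6 (b): row=0 col=0 char='c'
After 7 (h): row=0 col=0 char='c'
After 8 (j): row=1 col=0 char='s'
After 9 ($): row=1 col=16 char='n'
After 10 (l): row=1 col=16 char='n'

Answer: ten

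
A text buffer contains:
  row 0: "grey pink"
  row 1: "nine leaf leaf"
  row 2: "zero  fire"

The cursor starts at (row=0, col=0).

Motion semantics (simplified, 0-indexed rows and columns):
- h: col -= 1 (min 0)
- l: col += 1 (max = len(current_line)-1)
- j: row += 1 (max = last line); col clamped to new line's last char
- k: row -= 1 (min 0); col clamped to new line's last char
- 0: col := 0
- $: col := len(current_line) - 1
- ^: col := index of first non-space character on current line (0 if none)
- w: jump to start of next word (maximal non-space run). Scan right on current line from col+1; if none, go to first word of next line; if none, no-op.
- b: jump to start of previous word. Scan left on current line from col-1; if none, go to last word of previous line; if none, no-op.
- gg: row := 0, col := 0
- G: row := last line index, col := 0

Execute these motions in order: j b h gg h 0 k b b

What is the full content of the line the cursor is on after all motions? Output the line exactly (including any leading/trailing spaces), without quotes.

After 1 (j): row=1 col=0 char='n'
After 2 (b): row=0 col=5 char='p'
After 3 (h): row=0 col=4 char='_'
After 4 (gg): row=0 col=0 char='g'
After 5 (h): row=0 col=0 char='g'
After 6 (0): row=0 col=0 char='g'
After 7 (k): row=0 col=0 char='g'
After 8 (b): row=0 col=0 char='g'
After 9 (b): row=0 col=0 char='g'

Answer: grey pink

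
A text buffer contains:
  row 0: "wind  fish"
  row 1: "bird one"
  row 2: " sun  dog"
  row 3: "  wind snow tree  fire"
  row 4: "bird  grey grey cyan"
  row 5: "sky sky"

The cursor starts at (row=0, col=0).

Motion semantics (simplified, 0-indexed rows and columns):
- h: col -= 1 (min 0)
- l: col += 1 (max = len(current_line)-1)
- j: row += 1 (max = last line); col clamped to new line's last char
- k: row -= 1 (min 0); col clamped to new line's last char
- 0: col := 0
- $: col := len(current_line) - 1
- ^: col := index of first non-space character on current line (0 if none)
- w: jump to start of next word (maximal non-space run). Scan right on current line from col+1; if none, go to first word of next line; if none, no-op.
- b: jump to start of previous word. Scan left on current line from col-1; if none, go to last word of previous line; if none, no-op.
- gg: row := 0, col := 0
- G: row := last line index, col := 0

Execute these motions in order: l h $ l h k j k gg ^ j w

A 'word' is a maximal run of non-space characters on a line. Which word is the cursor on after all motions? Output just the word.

Answer: one

Derivation:
After 1 (l): row=0 col=1 char='i'
After 2 (h): row=0 col=0 char='w'
After 3 ($): row=0 col=9 char='h'
After 4 (l): row=0 col=9 char='h'
After 5 (h): row=0 col=8 char='s'
After 6 (k): row=0 col=8 char='s'
After 7 (j): row=1 col=7 char='e'
After 8 (k): row=0 col=7 char='i'
After 9 (gg): row=0 col=0 char='w'
After 10 (^): row=0 col=0 char='w'
After 11 (j): row=1 col=0 char='b'
After 12 (w): row=1 col=5 char='o'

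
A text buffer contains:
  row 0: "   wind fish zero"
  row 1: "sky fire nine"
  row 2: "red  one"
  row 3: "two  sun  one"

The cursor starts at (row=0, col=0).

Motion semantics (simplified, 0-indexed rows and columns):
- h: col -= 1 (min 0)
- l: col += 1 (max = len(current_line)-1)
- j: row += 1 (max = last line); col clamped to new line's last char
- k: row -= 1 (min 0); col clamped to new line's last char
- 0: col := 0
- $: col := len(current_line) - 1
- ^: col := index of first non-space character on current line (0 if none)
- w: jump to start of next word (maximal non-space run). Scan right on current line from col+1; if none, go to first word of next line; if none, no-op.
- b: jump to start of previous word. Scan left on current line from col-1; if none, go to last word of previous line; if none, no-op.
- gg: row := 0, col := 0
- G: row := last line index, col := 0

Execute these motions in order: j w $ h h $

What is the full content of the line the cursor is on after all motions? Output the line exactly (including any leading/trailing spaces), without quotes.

Answer: sky fire nine

Derivation:
After 1 (j): row=1 col=0 char='s'
After 2 (w): row=1 col=4 char='f'
After 3 ($): row=1 col=12 char='e'
After 4 (h): row=1 col=11 char='n'
After 5 (h): row=1 col=10 char='i'
After 6 ($): row=1 col=12 char='e'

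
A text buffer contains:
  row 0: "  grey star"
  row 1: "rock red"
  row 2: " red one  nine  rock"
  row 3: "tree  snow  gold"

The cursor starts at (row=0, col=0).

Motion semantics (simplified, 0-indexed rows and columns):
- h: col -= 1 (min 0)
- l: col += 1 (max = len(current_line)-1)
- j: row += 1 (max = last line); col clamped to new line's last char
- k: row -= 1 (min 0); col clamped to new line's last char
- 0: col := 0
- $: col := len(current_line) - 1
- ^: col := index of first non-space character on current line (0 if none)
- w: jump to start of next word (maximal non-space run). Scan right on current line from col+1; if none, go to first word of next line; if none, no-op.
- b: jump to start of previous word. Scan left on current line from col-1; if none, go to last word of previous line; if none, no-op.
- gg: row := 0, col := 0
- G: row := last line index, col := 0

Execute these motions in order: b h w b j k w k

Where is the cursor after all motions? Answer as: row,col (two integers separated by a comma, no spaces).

After 1 (b): row=0 col=0 char='_'
After 2 (h): row=0 col=0 char='_'
After 3 (w): row=0 col=2 char='g'
After 4 (b): row=0 col=2 char='g'
After 5 (j): row=1 col=2 char='c'
After 6 (k): row=0 col=2 char='g'
After 7 (w): row=0 col=7 char='s'
After 8 (k): row=0 col=7 char='s'

Answer: 0,7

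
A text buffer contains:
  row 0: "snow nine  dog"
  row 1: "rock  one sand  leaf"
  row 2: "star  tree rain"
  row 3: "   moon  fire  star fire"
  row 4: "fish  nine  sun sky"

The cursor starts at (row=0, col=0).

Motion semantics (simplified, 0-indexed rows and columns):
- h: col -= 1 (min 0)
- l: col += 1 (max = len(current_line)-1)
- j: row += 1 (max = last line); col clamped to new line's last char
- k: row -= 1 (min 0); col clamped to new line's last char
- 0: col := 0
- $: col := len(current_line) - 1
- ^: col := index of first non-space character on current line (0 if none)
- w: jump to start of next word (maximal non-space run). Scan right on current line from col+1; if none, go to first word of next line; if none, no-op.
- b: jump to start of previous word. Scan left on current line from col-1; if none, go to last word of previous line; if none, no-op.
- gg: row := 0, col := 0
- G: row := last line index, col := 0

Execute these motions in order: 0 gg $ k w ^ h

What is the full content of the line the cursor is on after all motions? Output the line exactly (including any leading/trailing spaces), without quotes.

Answer: rock  one sand  leaf

Derivation:
After 1 (0): row=0 col=0 char='s'
After 2 (gg): row=0 col=0 char='s'
After 3 ($): row=0 col=13 char='g'
After 4 (k): row=0 col=13 char='g'
After 5 (w): row=1 col=0 char='r'
After 6 (^): row=1 col=0 char='r'
After 7 (h): row=1 col=0 char='r'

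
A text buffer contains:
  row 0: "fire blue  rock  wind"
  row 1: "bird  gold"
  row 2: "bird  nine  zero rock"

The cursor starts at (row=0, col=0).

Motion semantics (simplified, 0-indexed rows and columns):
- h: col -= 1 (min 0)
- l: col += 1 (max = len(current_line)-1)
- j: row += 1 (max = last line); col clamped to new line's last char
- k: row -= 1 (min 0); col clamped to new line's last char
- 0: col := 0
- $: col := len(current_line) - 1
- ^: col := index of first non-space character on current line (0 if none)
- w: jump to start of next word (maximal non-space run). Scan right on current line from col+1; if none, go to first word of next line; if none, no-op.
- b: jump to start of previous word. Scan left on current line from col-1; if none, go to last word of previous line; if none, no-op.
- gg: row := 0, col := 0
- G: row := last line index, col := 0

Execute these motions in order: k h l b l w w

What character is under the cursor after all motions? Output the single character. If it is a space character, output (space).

After 1 (k): row=0 col=0 char='f'
After 2 (h): row=0 col=0 char='f'
After 3 (l): row=0 col=1 char='i'
After 4 (b): row=0 col=0 char='f'
After 5 (l): row=0 col=1 char='i'
After 6 (w): row=0 col=5 char='b'
After 7 (w): row=0 col=11 char='r'

Answer: r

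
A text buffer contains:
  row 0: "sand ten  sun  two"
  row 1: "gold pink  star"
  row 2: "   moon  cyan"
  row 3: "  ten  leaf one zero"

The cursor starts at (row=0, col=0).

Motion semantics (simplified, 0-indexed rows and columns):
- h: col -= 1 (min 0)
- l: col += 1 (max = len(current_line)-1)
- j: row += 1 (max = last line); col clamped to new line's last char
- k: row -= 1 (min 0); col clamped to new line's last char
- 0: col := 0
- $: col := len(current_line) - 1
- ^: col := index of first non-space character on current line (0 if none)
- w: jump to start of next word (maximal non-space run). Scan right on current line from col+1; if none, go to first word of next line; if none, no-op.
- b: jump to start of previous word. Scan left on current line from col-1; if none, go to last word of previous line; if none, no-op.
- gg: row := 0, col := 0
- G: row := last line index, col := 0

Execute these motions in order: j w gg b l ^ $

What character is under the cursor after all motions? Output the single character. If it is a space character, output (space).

After 1 (j): row=1 col=0 char='g'
After 2 (w): row=1 col=5 char='p'
After 3 (gg): row=0 col=0 char='s'
After 4 (b): row=0 col=0 char='s'
After 5 (l): row=0 col=1 char='a'
After 6 (^): row=0 col=0 char='s'
After 7 ($): row=0 col=17 char='o'

Answer: o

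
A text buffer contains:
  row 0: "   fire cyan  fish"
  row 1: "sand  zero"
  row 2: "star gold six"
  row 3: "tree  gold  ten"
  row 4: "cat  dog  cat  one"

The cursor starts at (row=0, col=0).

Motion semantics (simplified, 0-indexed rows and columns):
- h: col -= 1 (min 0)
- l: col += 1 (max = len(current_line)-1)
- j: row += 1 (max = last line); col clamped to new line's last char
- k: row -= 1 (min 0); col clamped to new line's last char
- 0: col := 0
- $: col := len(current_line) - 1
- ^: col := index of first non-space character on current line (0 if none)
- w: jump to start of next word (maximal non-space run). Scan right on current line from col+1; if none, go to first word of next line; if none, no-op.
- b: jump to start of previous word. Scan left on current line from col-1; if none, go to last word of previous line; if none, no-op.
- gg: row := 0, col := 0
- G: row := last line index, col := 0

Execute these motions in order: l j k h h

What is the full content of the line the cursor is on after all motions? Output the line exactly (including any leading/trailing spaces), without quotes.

Answer:    fire cyan  fish

Derivation:
After 1 (l): row=0 col=1 char='_'
After 2 (j): row=1 col=1 char='a'
After 3 (k): row=0 col=1 char='_'
After 4 (h): row=0 col=0 char='_'
After 5 (h): row=0 col=0 char='_'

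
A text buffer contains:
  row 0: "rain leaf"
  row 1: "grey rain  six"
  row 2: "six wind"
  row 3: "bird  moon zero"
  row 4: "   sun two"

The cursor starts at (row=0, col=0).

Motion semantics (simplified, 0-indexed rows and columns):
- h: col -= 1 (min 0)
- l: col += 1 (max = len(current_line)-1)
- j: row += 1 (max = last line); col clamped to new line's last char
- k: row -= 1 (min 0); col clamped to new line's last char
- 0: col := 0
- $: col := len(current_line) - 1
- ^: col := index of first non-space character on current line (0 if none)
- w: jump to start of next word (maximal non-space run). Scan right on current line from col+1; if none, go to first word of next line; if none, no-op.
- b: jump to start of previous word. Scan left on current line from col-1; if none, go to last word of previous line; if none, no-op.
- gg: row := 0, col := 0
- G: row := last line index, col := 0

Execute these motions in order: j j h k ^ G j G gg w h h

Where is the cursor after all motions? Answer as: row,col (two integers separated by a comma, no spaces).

Answer: 0,3

Derivation:
After 1 (j): row=1 col=0 char='g'
After 2 (j): row=2 col=0 char='s'
After 3 (h): row=2 col=0 char='s'
After 4 (k): row=1 col=0 char='g'
After 5 (^): row=1 col=0 char='g'
After 6 (G): row=4 col=0 char='_'
After 7 (j): row=4 col=0 char='_'
After 8 (G): row=4 col=0 char='_'
After 9 (gg): row=0 col=0 char='r'
After 10 (w): row=0 col=5 char='l'
After 11 (h): row=0 col=4 char='_'
After 12 (h): row=0 col=3 char='n'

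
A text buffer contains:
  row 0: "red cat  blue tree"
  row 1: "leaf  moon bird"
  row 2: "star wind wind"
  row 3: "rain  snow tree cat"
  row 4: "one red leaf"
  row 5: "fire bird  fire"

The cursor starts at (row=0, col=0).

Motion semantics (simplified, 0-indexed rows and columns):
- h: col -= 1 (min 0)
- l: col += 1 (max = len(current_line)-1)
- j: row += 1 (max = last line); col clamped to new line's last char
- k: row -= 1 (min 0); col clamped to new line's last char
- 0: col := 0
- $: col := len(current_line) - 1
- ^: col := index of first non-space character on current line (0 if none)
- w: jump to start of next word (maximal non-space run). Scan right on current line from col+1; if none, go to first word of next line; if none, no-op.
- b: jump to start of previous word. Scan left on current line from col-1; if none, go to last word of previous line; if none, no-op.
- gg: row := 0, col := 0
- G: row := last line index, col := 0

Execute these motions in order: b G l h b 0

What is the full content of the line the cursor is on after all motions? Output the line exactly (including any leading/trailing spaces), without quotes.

Answer: one red leaf

Derivation:
After 1 (b): row=0 col=0 char='r'
After 2 (G): row=5 col=0 char='f'
After 3 (l): row=5 col=1 char='i'
After 4 (h): row=5 col=0 char='f'
After 5 (b): row=4 col=8 char='l'
After 6 (0): row=4 col=0 char='o'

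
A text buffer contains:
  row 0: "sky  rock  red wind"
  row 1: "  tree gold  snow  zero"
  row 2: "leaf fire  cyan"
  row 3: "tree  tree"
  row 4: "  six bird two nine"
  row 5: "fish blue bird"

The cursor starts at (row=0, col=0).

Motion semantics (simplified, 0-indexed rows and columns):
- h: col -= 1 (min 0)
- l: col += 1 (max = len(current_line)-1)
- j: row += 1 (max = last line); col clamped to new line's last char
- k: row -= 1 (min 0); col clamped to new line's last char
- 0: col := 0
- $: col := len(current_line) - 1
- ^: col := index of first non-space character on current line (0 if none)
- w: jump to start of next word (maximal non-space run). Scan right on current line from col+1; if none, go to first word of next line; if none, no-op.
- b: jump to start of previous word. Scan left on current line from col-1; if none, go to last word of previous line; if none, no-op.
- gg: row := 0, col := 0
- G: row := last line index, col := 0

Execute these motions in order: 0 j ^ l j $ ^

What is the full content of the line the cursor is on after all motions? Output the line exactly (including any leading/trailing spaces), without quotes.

Answer: leaf fire  cyan

Derivation:
After 1 (0): row=0 col=0 char='s'
After 2 (j): row=1 col=0 char='_'
After 3 (^): row=1 col=2 char='t'
After 4 (l): row=1 col=3 char='r'
After 5 (j): row=2 col=3 char='f'
After 6 ($): row=2 col=14 char='n'
After 7 (^): row=2 col=0 char='l'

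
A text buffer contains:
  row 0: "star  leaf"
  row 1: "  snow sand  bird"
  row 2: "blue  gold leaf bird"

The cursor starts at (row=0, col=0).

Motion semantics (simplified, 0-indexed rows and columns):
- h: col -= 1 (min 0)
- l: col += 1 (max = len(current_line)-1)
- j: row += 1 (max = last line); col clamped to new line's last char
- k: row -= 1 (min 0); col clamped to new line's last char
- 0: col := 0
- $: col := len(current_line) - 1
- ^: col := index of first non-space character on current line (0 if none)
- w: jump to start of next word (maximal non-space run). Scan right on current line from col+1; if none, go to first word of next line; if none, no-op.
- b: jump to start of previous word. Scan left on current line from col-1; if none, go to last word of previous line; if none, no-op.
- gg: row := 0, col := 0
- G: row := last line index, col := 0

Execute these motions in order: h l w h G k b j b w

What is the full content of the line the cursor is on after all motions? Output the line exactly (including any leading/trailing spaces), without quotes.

After 1 (h): row=0 col=0 char='s'
After 2 (l): row=0 col=1 char='t'
After 3 (w): row=0 col=6 char='l'
After 4 (h): row=0 col=5 char='_'
After 5 (G): row=2 col=0 char='b'
After 6 (k): row=1 col=0 char='_'
After 7 (b): row=0 col=6 char='l'
After 8 (j): row=1 col=6 char='_'
After 9 (b): row=1 col=2 char='s'
After 10 (w): row=1 col=7 char='s'

Answer:   snow sand  bird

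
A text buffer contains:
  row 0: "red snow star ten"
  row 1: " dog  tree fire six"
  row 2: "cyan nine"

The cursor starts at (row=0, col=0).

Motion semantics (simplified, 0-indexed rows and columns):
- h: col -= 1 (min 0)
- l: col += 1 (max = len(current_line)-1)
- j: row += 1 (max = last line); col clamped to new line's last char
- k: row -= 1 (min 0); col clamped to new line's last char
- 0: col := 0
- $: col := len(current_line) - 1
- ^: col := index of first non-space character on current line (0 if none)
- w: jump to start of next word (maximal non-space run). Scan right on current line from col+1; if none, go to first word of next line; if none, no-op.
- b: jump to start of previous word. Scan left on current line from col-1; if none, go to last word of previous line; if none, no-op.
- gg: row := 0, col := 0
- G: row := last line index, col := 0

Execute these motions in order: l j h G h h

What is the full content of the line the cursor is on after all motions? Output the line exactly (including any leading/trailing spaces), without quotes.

Answer: cyan nine

Derivation:
After 1 (l): row=0 col=1 char='e'
After 2 (j): row=1 col=1 char='d'
After 3 (h): row=1 col=0 char='_'
After 4 (G): row=2 col=0 char='c'
After 5 (h): row=2 col=0 char='c'
After 6 (h): row=2 col=0 char='c'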